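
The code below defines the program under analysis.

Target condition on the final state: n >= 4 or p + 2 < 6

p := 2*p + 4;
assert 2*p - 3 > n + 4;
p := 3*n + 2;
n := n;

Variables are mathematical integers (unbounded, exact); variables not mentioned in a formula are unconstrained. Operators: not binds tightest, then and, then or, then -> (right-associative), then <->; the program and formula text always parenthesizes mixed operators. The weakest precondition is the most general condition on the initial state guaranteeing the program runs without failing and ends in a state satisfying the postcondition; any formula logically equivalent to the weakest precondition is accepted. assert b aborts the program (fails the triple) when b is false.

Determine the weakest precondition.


Working backward. After the program, the postcondition n >= 4 or p + 2 < 6 must hold; in canonical form it is n >= 4 or p < 4.
Before n := n: n >= 4 or p < 4
Before p := 3*n + 2: n >= 4 or 3*n < 2
Before assert 2*p - 3 > n + 4: 2*p > n + 7 and (n >= 4 or 3*n < 2)
Before p := 2*p + 4: 4*p > n - 1 and (n >= 4 or 3*n < 2)
Answer: WP = 4*p > n - 1 and (n >= 4 or 3*n < 2)


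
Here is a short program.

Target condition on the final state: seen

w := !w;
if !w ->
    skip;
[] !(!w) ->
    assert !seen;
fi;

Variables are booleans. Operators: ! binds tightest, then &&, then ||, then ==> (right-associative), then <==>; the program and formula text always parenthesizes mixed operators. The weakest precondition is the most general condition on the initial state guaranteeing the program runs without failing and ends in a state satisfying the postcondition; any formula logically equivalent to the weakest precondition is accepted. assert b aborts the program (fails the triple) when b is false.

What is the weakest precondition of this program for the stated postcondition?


Working backward. After the program, seen must hold.
Then branch requires seen; else branch requires false.
Before the if: ((!w) ==> seen) && (!w)
Before w := !w: (w ==> seen) && w
Answer: WP = (w ==> seen) && w


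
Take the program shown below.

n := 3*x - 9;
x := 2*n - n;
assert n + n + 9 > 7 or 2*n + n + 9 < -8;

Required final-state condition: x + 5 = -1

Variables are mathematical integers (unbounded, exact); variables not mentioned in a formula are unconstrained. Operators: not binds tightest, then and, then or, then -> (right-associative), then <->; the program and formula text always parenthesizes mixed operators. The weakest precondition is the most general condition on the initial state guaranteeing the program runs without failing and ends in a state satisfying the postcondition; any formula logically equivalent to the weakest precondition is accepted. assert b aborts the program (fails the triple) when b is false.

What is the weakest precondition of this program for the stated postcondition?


Working backward. After the program, the postcondition x + 5 = -1 must hold; in canonical form it is x = -6.
Before assert n + n + 9 > 7 or 2*n + n + 9 < -8: (2*n > -2 or 3*n < -17) and x = -6
Before x := 2*n - n: (2*n > -2 or 3*n < -17) and n = -6
Before n := 3*x - 9: (6*x > 16 or 9*x < 10) and 3*x = 3
Answer: WP = (6*x > 16 or 9*x < 10) and 3*x = 3


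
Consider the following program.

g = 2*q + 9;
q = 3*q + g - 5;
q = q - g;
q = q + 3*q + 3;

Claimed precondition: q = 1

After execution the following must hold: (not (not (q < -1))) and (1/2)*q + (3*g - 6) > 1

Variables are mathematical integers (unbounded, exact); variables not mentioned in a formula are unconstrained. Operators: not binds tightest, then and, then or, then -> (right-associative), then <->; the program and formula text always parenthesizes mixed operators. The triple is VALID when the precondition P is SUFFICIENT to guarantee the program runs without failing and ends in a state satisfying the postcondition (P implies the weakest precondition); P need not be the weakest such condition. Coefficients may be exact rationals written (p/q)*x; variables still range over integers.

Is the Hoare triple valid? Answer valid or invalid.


Working backward. After the program, the postcondition (not (not (q < -1))) and (1/2)*q + (3*g - 6) > 1 must hold; in canonical form it is q < -1 and 3*g + (1/2)*q > 7.
Before q := q + 3*q + 3: 4*q < -4 and 3*g + 2*q > 11/2
Before q := q - g: 4*q < 4*g - 4 and g + 2*q > 11/2
Before q := 3*q + g - 5: 12*q < 16 and 3*g + 6*q > 31/2
Before g := 2*q + 9: 12*q < 16 and 12*q > -23/2
The weakest precondition is 12*q < 16 and 12*q > -23/2.
Check whether q = 1 implies it.
Every state satisfying the precondition satisfies the weakest precondition: the implication holds.
Answer: valid


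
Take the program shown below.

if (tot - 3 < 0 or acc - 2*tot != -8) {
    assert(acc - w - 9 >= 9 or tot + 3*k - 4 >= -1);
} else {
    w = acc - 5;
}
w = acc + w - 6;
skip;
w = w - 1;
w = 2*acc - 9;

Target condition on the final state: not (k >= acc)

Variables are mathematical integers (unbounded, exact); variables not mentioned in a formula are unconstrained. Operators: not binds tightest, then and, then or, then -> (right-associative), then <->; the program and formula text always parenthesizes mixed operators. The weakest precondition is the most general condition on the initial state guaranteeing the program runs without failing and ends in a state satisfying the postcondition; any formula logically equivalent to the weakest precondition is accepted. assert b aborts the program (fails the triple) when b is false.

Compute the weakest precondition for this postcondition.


Working backward. After the program, not (k >= acc) must hold.
Before w := 2*acc - 9: not (k >= acc)
Before w := w - 1: not (k >= acc)
Before skip: not (k >= acc)
Before w := acc + w - 6: not (k >= acc)
Then branch requires (acc >= w + 18 or 3*k + tot >= 3) and (not (k >= acc)); else branch requires not (k >= acc).
Before the if: ((tot < 3 or acc != 2*tot - 8) -> ((acc >= w + 18 or 3*k + tot >= 3) and (not (k >= acc)))) and ((not (tot < 3 or acc != 2*tot - 8)) -> (not (k >= acc)))
Answer: WP = ((tot < 3 or acc != 2*tot - 8) -> ((acc >= w + 18 or 3*k + tot >= 3) and (not (k >= acc)))) and ((not (tot < 3 or acc != 2*tot - 8)) -> (not (k >= acc)))


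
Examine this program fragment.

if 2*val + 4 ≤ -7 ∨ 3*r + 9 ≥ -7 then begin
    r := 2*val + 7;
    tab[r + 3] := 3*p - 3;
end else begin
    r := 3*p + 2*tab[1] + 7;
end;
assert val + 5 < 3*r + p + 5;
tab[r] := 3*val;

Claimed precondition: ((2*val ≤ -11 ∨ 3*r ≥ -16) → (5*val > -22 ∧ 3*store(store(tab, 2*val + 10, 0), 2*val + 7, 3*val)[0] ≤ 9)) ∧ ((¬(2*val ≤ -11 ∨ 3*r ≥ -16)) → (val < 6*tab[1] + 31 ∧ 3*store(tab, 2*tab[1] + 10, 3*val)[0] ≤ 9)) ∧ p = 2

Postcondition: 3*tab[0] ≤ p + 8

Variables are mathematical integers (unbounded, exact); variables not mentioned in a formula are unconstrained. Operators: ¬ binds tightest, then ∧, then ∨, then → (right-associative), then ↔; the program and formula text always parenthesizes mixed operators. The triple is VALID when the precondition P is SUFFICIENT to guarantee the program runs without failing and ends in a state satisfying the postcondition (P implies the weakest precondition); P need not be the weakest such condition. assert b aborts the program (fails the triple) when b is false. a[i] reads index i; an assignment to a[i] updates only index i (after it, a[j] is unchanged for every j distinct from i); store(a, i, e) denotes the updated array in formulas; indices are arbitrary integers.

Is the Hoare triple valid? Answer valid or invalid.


Working backward. After the program, 3*tab[0] ≤ p + 8 must hold.
Before tab[r] := 3*val: 3*store(tab, r, 3*val)[0] ≤ p + 8
Before assert val + 5 < 3*r + p + 5: val < p + 3*r ∧ 3*store(tab, r, 3*val)[0] ≤ p + 8
Then branch requires p + 5*val > -21 ∧ 3*store(store(tab, 2*val + 10, 3*p - 3), 2*val + 7, 3*val)[0] ≤ p + 8; else branch requires val < 6*tab[1] + 10*p + 21 ∧ 3*store(tab, 2*tab[1] + 3*p + 7, 3*val)[0] ≤ p + 8.
Before the if: ((2*val ≤ -11 ∨ 3*r ≥ -16) → (p + 5*val > -21 ∧ 3*store(store(tab, 2*val + 10, 3*p - 3), 2*val + 7, 3*val)[0] ≤ p + 8)) ∧ ((¬(2*val ≤ -11 ∨ 3*r ≥ -16)) → (val < 6*tab[1] + 10*p + 21 ∧ 3*store(tab, 2*tab[1] + 3*p + 7, 3*val)[0] ≤ p + 8))
The weakest precondition is ((2*val ≤ -11 ∨ 3*r ≥ -16) → (p + 5*val > -21 ∧ 3*store(store(tab, 2*val + 10, 3*p - 3), 2*val + 7, 3*val)[0] ≤ p + 8)) ∧ ((¬(2*val ≤ -11 ∨ 3*r ≥ -16)) → (val < 6*tab[1] + 10*p + 21 ∧ 3*store(tab, 2*tab[1] + 3*p + 7, 3*val)[0] ≤ p + 8)).
Check whether ((2*val ≤ -11 ∨ 3*r ≥ -16) → (5*val > -22 ∧ 3*store(store(tab, 2*val + 10, 0), 2*val + 7, 3*val)[0] ≤ 9)) ∧ ((¬(2*val ≤ -11 ∨ 3*r ≥ -16)) → (val < 6*tab[1] + 31 ∧ 3*store(tab, 2*tab[1] + 10, 3*val)[0] ≤ 9)) ∧ p = 2 implies it.
Countermodel: at the initial state p = 2, r = -6, tab = {[-1] = 5, [0] = 4, [1] = -5, [2] = 5, [3] = 5, elsewhere 5}, val = -4, the precondition holds but the weakest precondition fails.
Answer: invalid


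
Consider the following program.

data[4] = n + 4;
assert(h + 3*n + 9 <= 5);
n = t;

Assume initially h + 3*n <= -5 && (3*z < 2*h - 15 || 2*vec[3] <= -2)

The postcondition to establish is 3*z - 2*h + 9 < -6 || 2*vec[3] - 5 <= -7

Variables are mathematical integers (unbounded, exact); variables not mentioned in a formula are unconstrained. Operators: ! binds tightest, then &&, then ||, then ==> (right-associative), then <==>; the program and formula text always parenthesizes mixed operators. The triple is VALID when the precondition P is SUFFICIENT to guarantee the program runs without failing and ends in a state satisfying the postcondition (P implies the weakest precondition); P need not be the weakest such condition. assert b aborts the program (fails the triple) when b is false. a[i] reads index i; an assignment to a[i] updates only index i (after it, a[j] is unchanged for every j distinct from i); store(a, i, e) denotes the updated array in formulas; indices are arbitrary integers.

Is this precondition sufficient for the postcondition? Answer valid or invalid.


Working backward. After the program, the postcondition 3*z - 2*h + 9 < -6 || 2*vec[3] - 5 <= -7 must hold; in canonical form it is 3*z < 2*h - 15 || 2*vec[3] <= -2.
Before n := t: 3*z < 2*h - 15 || 2*vec[3] <= -2
Before assert h + 3*n + 9 <= 5: h + 3*n <= -4 && (3*z < 2*h - 15 || 2*vec[3] <= -2)
Before data[4] := n + 4: h + 3*n <= -4 && (3*z < 2*h - 15 || 2*vec[3] <= -2)
The weakest precondition is h + 3*n <= -4 && (3*z < 2*h - 15 || 2*vec[3] <= -2).
Check whether h + 3*n <= -5 && (3*z < 2*h - 15 || 2*vec[3] <= -2) implies it.
Every state satisfying the precondition satisfies the weakest precondition: the implication holds.
Answer: valid


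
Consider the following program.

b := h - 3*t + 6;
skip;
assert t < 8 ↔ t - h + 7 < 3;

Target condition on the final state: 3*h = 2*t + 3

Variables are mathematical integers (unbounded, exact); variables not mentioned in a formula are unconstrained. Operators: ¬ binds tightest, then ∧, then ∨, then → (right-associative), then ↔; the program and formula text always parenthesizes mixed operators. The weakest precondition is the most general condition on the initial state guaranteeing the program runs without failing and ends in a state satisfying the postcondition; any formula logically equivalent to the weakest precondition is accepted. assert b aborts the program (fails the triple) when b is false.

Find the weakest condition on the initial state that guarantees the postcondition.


Working backward. After the program, 3*h = 2*t + 3 must hold.
Before assert t < 8 ↔ t - h + 7 < 3: (t < 8 ↔ t < h - 4) ∧ 3*h = 2*t + 3
Before skip: (t < 8 ↔ t < h - 4) ∧ 3*h = 2*t + 3
Before b := h - 3*t + 6: (t < 8 ↔ t < h - 4) ∧ 3*h = 2*t + 3
Answer: WP = (t < 8 ↔ t < h - 4) ∧ 3*h = 2*t + 3


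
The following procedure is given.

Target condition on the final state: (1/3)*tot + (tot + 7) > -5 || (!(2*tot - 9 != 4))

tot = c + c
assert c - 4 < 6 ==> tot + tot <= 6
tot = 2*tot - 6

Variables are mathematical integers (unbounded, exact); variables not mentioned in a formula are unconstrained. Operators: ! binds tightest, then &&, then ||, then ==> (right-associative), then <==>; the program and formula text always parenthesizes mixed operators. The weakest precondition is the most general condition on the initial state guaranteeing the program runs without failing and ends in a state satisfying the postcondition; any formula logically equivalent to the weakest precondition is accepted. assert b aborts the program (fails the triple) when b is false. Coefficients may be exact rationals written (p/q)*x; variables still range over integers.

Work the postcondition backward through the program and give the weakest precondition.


Working backward. After the program, the postcondition (1/3)*tot + (tot + 7) > -5 || (!(2*tot - 9 != 4)) must hold; in canonical form it is (4/3)*tot > -12 || (!(2*tot != 13)).
Before tot := 2*tot - 6: (8/3)*tot > -4 || (!(4*tot != 25))
Before assert c - 4 < 6 ==> tot + tot <= 6: (c < 10 ==> 2*tot <= 6) && ((8/3)*tot > -4 || (!(4*tot != 25)))
Before tot := c + c: (c < 10 ==> 4*c <= 6) && ((16/3)*c > -4 || (!(8*c != 25)))
Answer: WP = (c < 10 ==> 4*c <= 6) && ((16/3)*c > -4 || (!(8*c != 25)))


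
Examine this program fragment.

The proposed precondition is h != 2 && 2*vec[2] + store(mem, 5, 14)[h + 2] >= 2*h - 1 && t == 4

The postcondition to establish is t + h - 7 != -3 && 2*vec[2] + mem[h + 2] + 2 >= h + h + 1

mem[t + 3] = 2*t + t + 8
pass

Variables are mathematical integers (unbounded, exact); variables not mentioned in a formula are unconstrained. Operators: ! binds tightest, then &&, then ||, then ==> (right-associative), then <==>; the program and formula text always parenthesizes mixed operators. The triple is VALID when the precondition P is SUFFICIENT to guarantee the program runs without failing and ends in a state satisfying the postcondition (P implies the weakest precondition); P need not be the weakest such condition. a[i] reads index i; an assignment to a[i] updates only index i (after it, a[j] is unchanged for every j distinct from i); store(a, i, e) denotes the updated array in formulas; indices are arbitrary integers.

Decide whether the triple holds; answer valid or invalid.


Working backward. After the program, the postcondition t + h - 7 != -3 && 2*vec[2] + mem[h + 2] + 2 >= h + h + 1 must hold; in canonical form it is h + t != 4 && mem[h + 2] + 2*vec[2] >= 2*h - 1.
Before skip: h + t != 4 && mem[h + 2] + 2*vec[2] >= 2*h - 1
Before mem[t + 3] := 2*t + t + 8: h + t != 4 && 2*vec[2] + store(mem, t + 3, 3*t + 8)[h + 2] >= 2*h - 1
The weakest precondition is h + t != 4 && 2*vec[2] + store(mem, t + 3, 3*t + 8)[h + 2] >= 2*h - 1.
Check whether h != 2 && 2*vec[2] + store(mem, 5, 14)[h + 2] >= 2*h - 1 && t == 4 implies it.
Countermodel: at the initial state h = 3, mem = {[2] = 4, [5] = 12, [7] = 4, elsewhere 4}, t = 4, vec = {[2] = -4, [5] = -4, [7] = -4, elsewhere -4}, the precondition holds but the weakest precondition fails.
Answer: invalid


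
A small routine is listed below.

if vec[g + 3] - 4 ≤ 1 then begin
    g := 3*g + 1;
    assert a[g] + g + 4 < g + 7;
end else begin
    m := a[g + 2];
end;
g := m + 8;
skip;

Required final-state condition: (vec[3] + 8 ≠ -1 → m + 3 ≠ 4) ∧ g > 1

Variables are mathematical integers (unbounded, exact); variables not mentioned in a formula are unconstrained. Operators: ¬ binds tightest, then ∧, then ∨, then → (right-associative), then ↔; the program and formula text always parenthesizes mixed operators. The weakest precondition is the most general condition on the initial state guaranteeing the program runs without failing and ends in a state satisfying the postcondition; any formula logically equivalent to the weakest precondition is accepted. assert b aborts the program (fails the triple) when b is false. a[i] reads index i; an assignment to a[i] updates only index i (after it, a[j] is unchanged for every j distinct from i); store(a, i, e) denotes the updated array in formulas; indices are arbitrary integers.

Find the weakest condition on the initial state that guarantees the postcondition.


Working backward. After the program, the postcondition (vec[3] + 8 ≠ -1 → m + 3 ≠ 4) ∧ g > 1 must hold; in canonical form it is (vec[3] ≠ -9 → m ≠ 1) ∧ g > 1.
Before skip: (vec[3] ≠ -9 → m ≠ 1) ∧ g > 1
Before g := m + 8: (vec[3] ≠ -9 → m ≠ 1) ∧ m > -7
Then branch requires a[3*g + 1] < 3 ∧ (vec[3] ≠ -9 → m ≠ 1) ∧ m > -7; else branch requires (vec[3] ≠ -9 → a[g + 2] ≠ 1) ∧ a[g + 2] > -7.
Before the if: (vec[g + 3] ≤ 5 → (a[3*g + 1] < 3 ∧ (vec[3] ≠ -9 → m ≠ 1) ∧ m > -7)) ∧ ((¬(vec[g + 3] ≤ 5)) → ((vec[3] ≠ -9 → a[g + 2] ≠ 1) ∧ a[g + 2] > -7))
Answer: WP = (vec[g + 3] ≤ 5 → (a[3*g + 1] < 3 ∧ (vec[3] ≠ -9 → m ≠ 1) ∧ m > -7)) ∧ ((¬(vec[g + 3] ≤ 5)) → ((vec[3] ≠ -9 → a[g + 2] ≠ 1) ∧ a[g + 2] > -7))


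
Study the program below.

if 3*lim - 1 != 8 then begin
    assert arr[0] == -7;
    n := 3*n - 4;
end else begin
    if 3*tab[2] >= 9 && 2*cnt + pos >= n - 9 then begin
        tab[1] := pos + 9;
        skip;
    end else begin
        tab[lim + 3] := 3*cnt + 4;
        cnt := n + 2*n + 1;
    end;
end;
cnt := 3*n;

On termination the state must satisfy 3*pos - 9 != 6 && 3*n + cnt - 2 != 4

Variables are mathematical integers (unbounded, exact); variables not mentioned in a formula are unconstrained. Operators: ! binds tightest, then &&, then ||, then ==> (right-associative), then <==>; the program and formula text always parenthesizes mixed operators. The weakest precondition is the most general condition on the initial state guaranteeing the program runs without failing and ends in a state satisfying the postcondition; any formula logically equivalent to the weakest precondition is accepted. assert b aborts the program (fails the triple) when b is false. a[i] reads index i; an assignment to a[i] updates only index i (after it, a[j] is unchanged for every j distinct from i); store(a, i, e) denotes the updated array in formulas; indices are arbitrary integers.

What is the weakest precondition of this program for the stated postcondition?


Working backward. After the program, the postcondition 3*pos - 9 != 6 && 3*n + cnt - 2 != 4 must hold; in canonical form it is 3*pos != 15 && cnt + 3*n != 6.
Before cnt := 3*n: 3*pos != 15 && 6*n != 6
Then branch requires arr[0] == -7 && 3*pos != 15 && 18*n != 30; else branch requires ((3*tab[2] >= 9 && 2*cnt + pos >= n - 9) ==> (3*pos != 15 && 6*n != 6)) && ((!(3*tab[2] >= 9 && 2*cnt + pos >= n - 9)) ==> (3*pos != 15 && 6*n != 6)).
Before the if: (3*lim != 9 ==> (arr[0] == -7 && 3*pos != 15 && 18*n != 30)) && ((!(3*lim != 9)) ==> (((3*tab[2] >= 9 && 2*cnt + pos >= n - 9) ==> (3*pos != 15 && 6*n != 6)) && ((!(3*tab[2] >= 9 && 2*cnt + pos >= n - 9)) ==> (3*pos != 15 && 6*n != 6))))
Answer: WP = (3*lim != 9 ==> (arr[0] == -7 && 3*pos != 15 && 18*n != 30)) && ((!(3*lim != 9)) ==> (((3*tab[2] >= 9 && 2*cnt + pos >= n - 9) ==> (3*pos != 15 && 6*n != 6)) && ((!(3*tab[2] >= 9 && 2*cnt + pos >= n - 9)) ==> (3*pos != 15 && 6*n != 6))))


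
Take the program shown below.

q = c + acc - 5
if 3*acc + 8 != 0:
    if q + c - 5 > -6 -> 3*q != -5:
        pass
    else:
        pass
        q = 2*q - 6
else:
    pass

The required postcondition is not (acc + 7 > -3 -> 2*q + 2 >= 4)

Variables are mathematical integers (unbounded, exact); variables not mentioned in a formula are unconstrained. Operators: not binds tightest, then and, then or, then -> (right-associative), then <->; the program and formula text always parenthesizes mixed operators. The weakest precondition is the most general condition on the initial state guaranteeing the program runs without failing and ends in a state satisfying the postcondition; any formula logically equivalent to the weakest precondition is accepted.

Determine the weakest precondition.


Working backward. After the program, the postcondition not (acc + 7 > -3 -> 2*q + 2 >= 4) must hold; in canonical form it is not (acc > -10 -> 2*q >= 2).
Then branch requires ((c + q > -1 -> 3*q != -5) -> (not (acc > -10 -> 2*q >= 2))) and ((not (c + q > -1 -> 3*q != -5)) -> (not (acc > -10 -> 4*q >= 14))); else branch requires not (acc > -10 -> 2*q >= 2).
Before the if: (3*acc != -8 -> (((c + q > -1 -> 3*q != -5) -> (not (acc > -10 -> 2*q >= 2))) and ((not (c + q > -1 -> 3*q != -5)) -> (not (acc > -10 -> 4*q >= 14))))) and ((not (3*acc != -8)) -> (not (acc > -10 -> 2*q >= 2)))
Before q := c + acc - 5: (3*acc != -8 -> (((acc + 2*c > 4 -> 3*acc + 3*c != 10) -> (not (acc > -10 -> 2*acc + 2*c >= 12))) and ((not (acc + 2*c > 4 -> 3*acc + 3*c != 10)) -> (not (acc > -10 -> 4*acc + 4*c >= 34))))) and ((not (3*acc != -8)) -> (not (acc > -10 -> 2*acc + 2*c >= 12)))
Answer: WP = (3*acc != -8 -> (((acc + 2*c > 4 -> 3*acc + 3*c != 10) -> (not (acc > -10 -> 2*acc + 2*c >= 12))) and ((not (acc + 2*c > 4 -> 3*acc + 3*c != 10)) -> (not (acc > -10 -> 4*acc + 4*c >= 34))))) and ((not (3*acc != -8)) -> (not (acc > -10 -> 2*acc + 2*c >= 12)))


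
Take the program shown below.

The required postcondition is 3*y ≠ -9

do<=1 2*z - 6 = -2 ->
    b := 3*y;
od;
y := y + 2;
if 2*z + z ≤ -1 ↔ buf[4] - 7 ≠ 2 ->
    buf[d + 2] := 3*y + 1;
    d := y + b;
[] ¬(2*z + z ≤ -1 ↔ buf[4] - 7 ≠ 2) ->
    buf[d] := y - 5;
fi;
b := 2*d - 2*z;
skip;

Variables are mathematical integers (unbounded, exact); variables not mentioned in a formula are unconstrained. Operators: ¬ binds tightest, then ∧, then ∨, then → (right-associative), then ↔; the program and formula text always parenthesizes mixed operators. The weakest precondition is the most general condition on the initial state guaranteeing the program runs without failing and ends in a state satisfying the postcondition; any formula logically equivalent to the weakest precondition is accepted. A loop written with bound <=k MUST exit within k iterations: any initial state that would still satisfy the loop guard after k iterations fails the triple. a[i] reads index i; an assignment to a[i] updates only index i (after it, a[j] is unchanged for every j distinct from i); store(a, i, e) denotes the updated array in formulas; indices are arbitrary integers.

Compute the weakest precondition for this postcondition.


Working backward. After the program, 3*y ≠ -9 must hold.
Before skip: 3*y ≠ -9
Before b := 2*d - 2*z: 3*y ≠ -9
Then branch requires 3*y ≠ -9; else branch requires 3*y ≠ -9.
Before the if: ((3*z ≤ -1 ↔ buf[4] ≠ 9) → 3*y ≠ -9) ∧ ((¬(3*z ≤ -1 ↔ buf[4] ≠ 9)) → 3*y ≠ -9)
Before y := y + 2: ((3*z ≤ -1 ↔ buf[4] ≠ 9) → 3*y ≠ -15) ∧ ((¬(3*z ≤ -1 ↔ buf[4] ≠ 9)) → 3*y ≠ -15)
Before the loop (bound <=1), unroll the exhaustion recursion (WP_0 = exit-now case; WP_j = one more guarded iteration, up to j = 1):
  WP_0: (¬(2*z = 4)) ∧ ((3*z ≤ -1 ↔ buf[4] ≠ 9) → 3*y ≠ -15) ∧ ((¬(3*z ≤ -1 ↔ buf[4] ≠ 9)) → 3*y ≠ -15)
  WP_1: (2*z = 4 → ((¬(2*z = 4)) ∧ ((3*z ≤ -1 ↔ buf[4] ≠ 9) → 3*y ≠ -15) ∧ ((¬(3*z ≤ -1 ↔ buf[4] ≠ 9)) → 3*y ≠ -15))) ∧ ((¬(2*z = 4)) → (((3*z ≤ -1 ↔ buf[4] ≠ 9) → 3*y ≠ -15) ∧ ((¬(3*z ≤ -1 ↔ buf[4] ≠ 9)) → 3*y ≠ -15)))
So before the loop: (2*z = 4 → ((¬(2*z = 4)) ∧ ((3*z ≤ -1 ↔ buf[4] ≠ 9) → 3*y ≠ -15) ∧ ((¬(3*z ≤ -1 ↔ buf[4] ≠ 9)) → 3*y ≠ -15))) ∧ ((¬(2*z = 4)) → (((3*z ≤ -1 ↔ buf[4] ≠ 9) → 3*y ≠ -15) ∧ ((¬(3*z ≤ -1 ↔ buf[4] ≠ 9)) → 3*y ≠ -15)))
Answer: WP = (2*z = 4 → ((¬(2*z = 4)) ∧ ((3*z ≤ -1 ↔ buf[4] ≠ 9) → 3*y ≠ -15) ∧ ((¬(3*z ≤ -1 ↔ buf[4] ≠ 9)) → 3*y ≠ -15))) ∧ ((¬(2*z = 4)) → (((3*z ≤ -1 ↔ buf[4] ≠ 9) → 3*y ≠ -15) ∧ ((¬(3*z ≤ -1 ↔ buf[4] ≠ 9)) → 3*y ≠ -15)))


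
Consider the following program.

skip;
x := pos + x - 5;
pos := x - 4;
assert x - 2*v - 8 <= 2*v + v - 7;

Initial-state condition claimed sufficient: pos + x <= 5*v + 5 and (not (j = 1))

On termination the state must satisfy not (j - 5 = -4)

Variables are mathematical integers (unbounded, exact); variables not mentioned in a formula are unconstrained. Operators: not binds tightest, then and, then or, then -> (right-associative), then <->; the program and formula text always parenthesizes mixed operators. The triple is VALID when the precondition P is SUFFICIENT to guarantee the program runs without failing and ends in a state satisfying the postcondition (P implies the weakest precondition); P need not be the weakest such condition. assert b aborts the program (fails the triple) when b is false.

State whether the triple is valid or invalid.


Working backward. After the program, the postcondition not (j - 5 = -4) must hold; in canonical form it is not (j = 1).
Before assert x - 2*v - 8 <= 2*v + v - 7: x <= 5*v + 1 and (not (j = 1))
Before pos := x - 4: x <= 5*v + 1 and (not (j = 1))
Before x := pos + x - 5: pos + x <= 5*v + 6 and (not (j = 1))
Before skip: pos + x <= 5*v + 6 and (not (j = 1))
The weakest precondition is pos + x <= 5*v + 6 and (not (j = 1)).
Check whether pos + x <= 5*v + 5 and (not (j = 1)) implies it.
Every state satisfying the precondition satisfies the weakest precondition: the implication holds.
Answer: valid


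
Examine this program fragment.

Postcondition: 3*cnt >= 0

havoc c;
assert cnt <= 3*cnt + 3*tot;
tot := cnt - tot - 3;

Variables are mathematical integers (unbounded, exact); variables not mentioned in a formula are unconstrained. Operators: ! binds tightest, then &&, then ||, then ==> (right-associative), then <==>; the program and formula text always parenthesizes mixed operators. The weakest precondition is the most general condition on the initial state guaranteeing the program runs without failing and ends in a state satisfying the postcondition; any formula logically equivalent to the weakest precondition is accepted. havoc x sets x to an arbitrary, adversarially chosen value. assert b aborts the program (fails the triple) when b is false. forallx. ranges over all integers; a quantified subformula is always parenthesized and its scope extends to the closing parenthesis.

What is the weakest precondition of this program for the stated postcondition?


Working backward. After the program, 3*cnt >= 0 must hold.
Before tot := cnt - tot - 3: 3*cnt >= 0
Before assert cnt <= 3*cnt + 3*tot: 2*cnt + 3*tot >= 0 && 3*cnt >= 0
Before havoc c: 2*cnt + 3*tot >= 0 && 3*cnt >= 0
Answer: WP = 2*cnt + 3*tot >= 0 && 3*cnt >= 0


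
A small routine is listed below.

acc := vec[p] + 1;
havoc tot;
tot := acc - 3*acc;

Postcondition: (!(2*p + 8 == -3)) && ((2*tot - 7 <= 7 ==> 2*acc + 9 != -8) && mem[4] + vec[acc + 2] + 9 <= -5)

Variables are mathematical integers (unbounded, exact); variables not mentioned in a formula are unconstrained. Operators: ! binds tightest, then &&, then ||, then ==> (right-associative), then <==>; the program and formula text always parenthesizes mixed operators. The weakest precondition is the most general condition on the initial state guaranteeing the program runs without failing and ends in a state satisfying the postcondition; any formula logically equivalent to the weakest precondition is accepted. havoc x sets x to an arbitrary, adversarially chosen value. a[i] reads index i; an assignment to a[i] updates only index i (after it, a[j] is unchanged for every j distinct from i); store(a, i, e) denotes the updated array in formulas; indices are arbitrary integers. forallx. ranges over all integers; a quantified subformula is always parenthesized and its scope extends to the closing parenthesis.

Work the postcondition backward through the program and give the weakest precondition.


Working backward. After the program, the postcondition (!(2*p + 8 == -3)) && ((2*tot - 7 <= 7 ==> 2*acc + 9 != -8) && mem[4] + vec[acc + 2] + 9 <= -5) must hold; in canonical form it is (!(2*p == -11)) && (2*tot <= 14 ==> 2*acc != -17) && mem[4] + vec[acc + 2] <= -14.
Before tot := acc - 3*acc: (!(2*p == -11)) && (4*acc >= -14 ==> 2*acc != -17) && mem[4] + vec[acc + 2] <= -14
Before havoc tot: (!(2*p == -11)) && (4*acc >= -14 ==> 2*acc != -17) && mem[4] + vec[acc + 2] <= -14
Before acc := vec[p] + 1: (!(2*p == -11)) && (4*vec[p] >= -18 ==> 2*vec[p] != -19) && mem[4] + vec[vec[p] + 3] <= -14
Answer: WP = (!(2*p == -11)) && (4*vec[p] >= -18 ==> 2*vec[p] != -19) && mem[4] + vec[vec[p] + 3] <= -14


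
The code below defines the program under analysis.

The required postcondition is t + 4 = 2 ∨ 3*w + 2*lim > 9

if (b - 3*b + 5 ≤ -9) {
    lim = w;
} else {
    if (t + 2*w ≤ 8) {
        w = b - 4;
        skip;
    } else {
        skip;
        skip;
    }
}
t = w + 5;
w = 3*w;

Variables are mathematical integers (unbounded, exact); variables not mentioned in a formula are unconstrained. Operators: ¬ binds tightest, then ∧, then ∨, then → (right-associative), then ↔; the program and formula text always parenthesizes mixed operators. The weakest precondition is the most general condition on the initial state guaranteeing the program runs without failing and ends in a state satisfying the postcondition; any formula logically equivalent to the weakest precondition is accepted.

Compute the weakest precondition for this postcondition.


Working backward. After the program, the postcondition t + 4 = 2 ∨ 3*w + 2*lim > 9 must hold; in canonical form it is t = -2 ∨ 2*lim + 3*w > 9.
Before w := 3*w: t = -2 ∨ 2*lim + 9*w > 9
Before t := w + 5: w = -7 ∨ 2*lim + 9*w > 9
Then branch requires w = -7 ∨ 11*w > 9; else branch requires (t + 2*w ≤ 8 → (b = -3 ∨ 9*b + 2*lim > 45)) ∧ ((¬(t + 2*w ≤ 8)) → (w = -7 ∨ 2*lim + 9*w > 9)).
Before the if: (2*b ≥ 14 → (w = -7 ∨ 11*w > 9)) ∧ ((¬(2*b ≥ 14)) → ((t + 2*w ≤ 8 → (b = -3 ∨ 9*b + 2*lim > 45)) ∧ ((¬(t + 2*w ≤ 8)) → (w = -7 ∨ 2*lim + 9*w > 9))))
Answer: WP = (2*b ≥ 14 → (w = -7 ∨ 11*w > 9)) ∧ ((¬(2*b ≥ 14)) → ((t + 2*w ≤ 8 → (b = -3 ∨ 9*b + 2*lim > 45)) ∧ ((¬(t + 2*w ≤ 8)) → (w = -7 ∨ 2*lim + 9*w > 9))))


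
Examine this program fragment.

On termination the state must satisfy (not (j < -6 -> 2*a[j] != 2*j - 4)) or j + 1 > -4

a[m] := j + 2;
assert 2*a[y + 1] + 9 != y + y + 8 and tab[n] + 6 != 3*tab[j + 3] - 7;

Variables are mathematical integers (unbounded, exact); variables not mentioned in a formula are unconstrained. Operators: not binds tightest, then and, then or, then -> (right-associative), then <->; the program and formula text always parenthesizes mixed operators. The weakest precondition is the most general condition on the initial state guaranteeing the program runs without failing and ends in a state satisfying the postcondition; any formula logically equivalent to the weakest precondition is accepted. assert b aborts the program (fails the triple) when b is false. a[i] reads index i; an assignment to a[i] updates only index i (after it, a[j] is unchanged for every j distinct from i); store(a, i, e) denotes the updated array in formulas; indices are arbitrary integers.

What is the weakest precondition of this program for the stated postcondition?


Working backward. After the program, the postcondition (not (j < -6 -> 2*a[j] != 2*j - 4)) or j + 1 > -4 must hold; in canonical form it is (not (j < -6 -> 2*a[j] != 2*j - 4)) or j > -5.
Before assert 2*a[y + 1] + 9 != y + y + 8 and tab[n] + 6 != 3*tab[j + 3] - 7: 2*a[y + 1] != 2*y - 1 and tab[n] != 3*tab[j + 3] - 13 and ((not (j < -6 -> 2*a[j] != 2*j - 4)) or j > -5)
Before a[m] := j + 2: 2*store(a, m, j + 2)[y + 1] != 2*y - 1 and tab[n] != 3*tab[j + 3] - 13 and ((not (j < -6 -> 2*store(a, m, j + 2)[j] != 2*j - 4)) or j > -5)
Answer: WP = 2*store(a, m, j + 2)[y + 1] != 2*y - 1 and tab[n] != 3*tab[j + 3] - 13 and ((not (j < -6 -> 2*store(a, m, j + 2)[j] != 2*j - 4)) or j > -5)


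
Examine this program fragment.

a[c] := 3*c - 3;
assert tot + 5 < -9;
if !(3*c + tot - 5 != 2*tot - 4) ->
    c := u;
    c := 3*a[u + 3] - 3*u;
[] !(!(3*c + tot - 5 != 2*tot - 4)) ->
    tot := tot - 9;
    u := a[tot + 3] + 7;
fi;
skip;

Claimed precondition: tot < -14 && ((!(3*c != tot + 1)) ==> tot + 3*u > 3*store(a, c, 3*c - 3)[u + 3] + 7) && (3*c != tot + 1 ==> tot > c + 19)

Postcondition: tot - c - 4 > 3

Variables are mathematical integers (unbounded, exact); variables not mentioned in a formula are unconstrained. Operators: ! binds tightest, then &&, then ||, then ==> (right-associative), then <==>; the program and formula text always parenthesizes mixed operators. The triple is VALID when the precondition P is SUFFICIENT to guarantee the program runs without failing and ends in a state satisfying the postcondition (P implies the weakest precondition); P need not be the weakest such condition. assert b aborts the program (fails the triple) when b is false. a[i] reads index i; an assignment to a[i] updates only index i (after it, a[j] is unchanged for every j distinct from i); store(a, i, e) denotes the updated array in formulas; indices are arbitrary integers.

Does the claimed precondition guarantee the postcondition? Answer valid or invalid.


Working backward. After the program, the postcondition tot - c - 4 > 3 must hold; in canonical form it is tot > c + 7.
Before skip: tot > c + 7
Then branch requires tot + 3*u > 3*a[u + 3] + 7; else branch requires tot > c + 16.
Before the if: ((!(3*c != tot + 1)) ==> tot + 3*u > 3*a[u + 3] + 7) && (3*c != tot + 1 ==> tot > c + 16)
Before assert tot + 5 < -9: tot < -14 && ((!(3*c != tot + 1)) ==> tot + 3*u > 3*a[u + 3] + 7) && (3*c != tot + 1 ==> tot > c + 16)
Before a[c] := 3*c - 3: tot < -14 && ((!(3*c != tot + 1)) ==> tot + 3*u > 3*store(a, c, 3*c - 3)[u + 3] + 7) && (3*c != tot + 1 ==> tot > c + 16)
The weakest precondition is tot < -14 && ((!(3*c != tot + 1)) ==> tot + 3*u > 3*store(a, c, 3*c - 3)[u + 3] + 7) && (3*c != tot + 1 ==> tot > c + 16).
Check whether tot < -14 && ((!(3*c != tot + 1)) ==> tot + 3*u > 3*store(a, c, 3*c - 3)[u + 3] + 7) && (3*c != tot + 1 ==> tot > c + 19) implies it.
Every state satisfying the precondition satisfies the weakest precondition: the implication holds.
Answer: valid


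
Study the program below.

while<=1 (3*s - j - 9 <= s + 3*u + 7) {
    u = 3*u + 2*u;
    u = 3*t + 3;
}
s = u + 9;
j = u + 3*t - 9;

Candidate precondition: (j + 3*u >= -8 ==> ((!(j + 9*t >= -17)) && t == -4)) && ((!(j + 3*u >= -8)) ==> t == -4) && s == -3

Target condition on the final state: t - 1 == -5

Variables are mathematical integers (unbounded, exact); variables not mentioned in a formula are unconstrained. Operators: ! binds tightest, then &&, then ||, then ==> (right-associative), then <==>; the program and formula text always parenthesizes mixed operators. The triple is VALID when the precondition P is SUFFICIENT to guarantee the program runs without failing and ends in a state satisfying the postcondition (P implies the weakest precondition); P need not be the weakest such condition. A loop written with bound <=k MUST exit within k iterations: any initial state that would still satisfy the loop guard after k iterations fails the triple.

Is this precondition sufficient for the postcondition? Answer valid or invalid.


Working backward. After the program, the postcondition t - 1 == -5 must hold; in canonical form it is t == -4.
Before j := u + 3*t - 9: t == -4
Before s := u + 9: t == -4
Before the loop (bound <=1), unroll the exhaustion recursion (WP_0 = exit-now case; WP_j = one more guarded iteration, up to j = 1):
  WP_0: (!(2*s <= j + 3*u + 16)) && t == -4
  WP_1: (2*s <= j + 3*u + 16 ==> ((!(2*s <= j + 9*t + 25)) && t == -4)) && ((!(2*s <= j + 3*u + 16)) ==> t == -4)
So before the loop: (2*s <= j + 3*u + 16 ==> ((!(2*s <= j + 9*t + 25)) && t == -4)) && ((!(2*s <= j + 3*u + 16)) ==> t == -4)
The weakest precondition is (2*s <= j + 3*u + 16 ==> ((!(2*s <= j + 9*t + 25)) && t == -4)) && ((!(2*s <= j + 3*u + 16)) ==> t == -4).
Check whether (j + 3*u >= -8 ==> ((!(j + 9*t >= -17)) && t == -4)) && ((!(j + 3*u >= -8)) ==> t == -4) && s == -3 implies it.
Countermodel: at the initial state j = 6, s = -3, t = -4, u = -5, the precondition holds but the weakest precondition fails.
Answer: invalid


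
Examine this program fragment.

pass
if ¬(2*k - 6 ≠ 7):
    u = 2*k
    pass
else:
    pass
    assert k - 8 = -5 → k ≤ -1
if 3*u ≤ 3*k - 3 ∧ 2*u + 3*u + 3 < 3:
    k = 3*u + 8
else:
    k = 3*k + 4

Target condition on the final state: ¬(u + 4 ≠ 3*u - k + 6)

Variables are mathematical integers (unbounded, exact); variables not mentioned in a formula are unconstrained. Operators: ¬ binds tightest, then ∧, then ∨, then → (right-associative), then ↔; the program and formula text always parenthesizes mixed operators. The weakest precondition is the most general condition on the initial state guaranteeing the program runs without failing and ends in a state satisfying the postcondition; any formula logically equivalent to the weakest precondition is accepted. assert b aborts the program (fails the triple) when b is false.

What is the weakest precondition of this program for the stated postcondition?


Working backward. After the program, the postcondition ¬(u + 4 ≠ 3*u - k + 6) must hold; in canonical form it is ¬(k ≠ 2*u + 2).
Then branch requires ¬(u ≠ -6); else branch requires ¬(3*k ≠ 2*u - 2).
Before the if: ((3*u ≤ 3*k - 3 ∧ 5*u < 0) → (¬(u ≠ -6))) ∧ ((¬(3*u ≤ 3*k - 3 ∧ 5*u < 0)) → (¬(3*k ≠ 2*u - 2)))
Then branch requires ((3*k ≤ -3 ∧ 10*k < 0) → (¬(2*k ≠ -6))) ∧ ((¬(3*k ≤ -3 ∧ 10*k < 0)) → (¬(k ≠ 2))); else branch requires (k = 3 → k ≤ -1) ∧ ((3*u ≤ 3*k - 3 ∧ 5*u < 0) → (¬(u ≠ -6))) ∧ ((¬(3*u ≤ 3*k - 3 ∧ 5*u < 0)) → (¬(3*k ≠ 2*u - 2))).
Before the if: ((¬(2*k ≠ 13)) → (((3*k ≤ -3 ∧ 10*k < 0) → (¬(2*k ≠ -6))) ∧ ((¬(3*k ≤ -3 ∧ 10*k < 0)) → (¬(k ≠ 2))))) ∧ (2*k ≠ 13 → ((k = 3 → k ≤ -1) ∧ ((3*u ≤ 3*k - 3 ∧ 5*u < 0) → (¬(u ≠ -6))) ∧ ((¬(3*u ≤ 3*k - 3 ∧ 5*u < 0)) → (¬(3*k ≠ 2*u - 2)))))
Before skip: ((¬(2*k ≠ 13)) → (((3*k ≤ -3 ∧ 10*k < 0) → (¬(2*k ≠ -6))) ∧ ((¬(3*k ≤ -3 ∧ 10*k < 0)) → (¬(k ≠ 2))))) ∧ (2*k ≠ 13 → ((k = 3 → k ≤ -1) ∧ ((3*u ≤ 3*k - 3 ∧ 5*u < 0) → (¬(u ≠ -6))) ∧ ((¬(3*u ≤ 3*k - 3 ∧ 5*u < 0)) → (¬(3*k ≠ 2*u - 2)))))
Answer: WP = ((¬(2*k ≠ 13)) → (((3*k ≤ -3 ∧ 10*k < 0) → (¬(2*k ≠ -6))) ∧ ((¬(3*k ≤ -3 ∧ 10*k < 0)) → (¬(k ≠ 2))))) ∧ (2*k ≠ 13 → ((k = 3 → k ≤ -1) ∧ ((3*u ≤ 3*k - 3 ∧ 5*u < 0) → (¬(u ≠ -6))) ∧ ((¬(3*u ≤ 3*k - 3 ∧ 5*u < 0)) → (¬(3*k ≠ 2*u - 2)))))


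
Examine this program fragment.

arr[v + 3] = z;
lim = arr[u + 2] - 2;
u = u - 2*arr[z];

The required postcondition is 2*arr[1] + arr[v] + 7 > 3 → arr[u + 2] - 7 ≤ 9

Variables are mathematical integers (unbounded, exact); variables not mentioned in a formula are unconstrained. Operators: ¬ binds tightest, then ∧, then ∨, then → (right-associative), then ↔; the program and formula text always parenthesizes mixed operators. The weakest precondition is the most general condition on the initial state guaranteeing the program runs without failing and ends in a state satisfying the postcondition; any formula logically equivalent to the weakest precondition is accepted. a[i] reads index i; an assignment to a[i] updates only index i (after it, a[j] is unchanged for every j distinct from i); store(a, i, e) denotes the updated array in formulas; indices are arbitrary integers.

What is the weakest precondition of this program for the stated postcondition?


Working backward. After the program, the postcondition 2*arr[1] + arr[v] + 7 > 3 → arr[u + 2] - 7 ≤ 9 must hold; in canonical form it is 2*arr[1] + arr[v] > -4 → arr[u + 2] ≤ 16.
Before u := u - 2*arr[z]: 2*arr[1] + arr[v] > -4 → arr[-2*arr[z] + u + 2] ≤ 16
Before lim := arr[u + 2] - 2: 2*arr[1] + arr[v] > -4 → arr[-2*arr[z] + u + 2] ≤ 16
Before arr[v + 3] := z: 2*store(arr, v + 3, z)[1] + store(arr, v + 3, z)[v] > -4 → store(arr, v + 3, z)[-2*store(arr, v + 3, z)[z] + u + 2] ≤ 16
Answer: WP = 2*store(arr, v + 3, z)[1] + store(arr, v + 3, z)[v] > -4 → store(arr, v + 3, z)[-2*store(arr, v + 3, z)[z] + u + 2] ≤ 16


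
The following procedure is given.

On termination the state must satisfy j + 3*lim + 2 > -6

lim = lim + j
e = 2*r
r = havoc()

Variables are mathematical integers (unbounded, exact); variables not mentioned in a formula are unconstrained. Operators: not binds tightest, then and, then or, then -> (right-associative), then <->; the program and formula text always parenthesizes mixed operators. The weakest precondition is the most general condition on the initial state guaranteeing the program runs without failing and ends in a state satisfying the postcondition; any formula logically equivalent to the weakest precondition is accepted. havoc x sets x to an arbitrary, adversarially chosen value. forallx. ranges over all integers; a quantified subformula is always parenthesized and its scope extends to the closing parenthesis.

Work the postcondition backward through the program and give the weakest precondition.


Working backward. After the program, the postcondition j + 3*lim + 2 > -6 must hold; in canonical form it is j + 3*lim > -8.
Before havoc r: j + 3*lim > -8
Before e := 2*r: j + 3*lim > -8
Before lim := lim + j: 4*j + 3*lim > -8
Answer: WP = 4*j + 3*lim > -8
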